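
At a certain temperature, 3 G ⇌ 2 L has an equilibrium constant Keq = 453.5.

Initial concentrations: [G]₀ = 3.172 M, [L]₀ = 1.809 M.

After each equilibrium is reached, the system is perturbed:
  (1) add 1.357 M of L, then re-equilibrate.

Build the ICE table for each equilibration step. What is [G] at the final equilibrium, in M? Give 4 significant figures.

Q₀ = 0.1025 vs Keq = 453.5 ⇒ Q<K, forward
Step 1:
                    G           L
  I             3.172       1.809
  C             -2.86       1.907
  E            0.3122       3.716
  solve Keq expr → x = 0.9533; check Q = 453.5
Then add 1.357 M of L.
Step 2:
                    G           L
  I            0.3122       5.073
  C           0.06967    -0.04645
  E            0.3819       5.026
  solve Keq expr → x = -0.02322; check Q = 453.5

[G]_eq = 0.3819 M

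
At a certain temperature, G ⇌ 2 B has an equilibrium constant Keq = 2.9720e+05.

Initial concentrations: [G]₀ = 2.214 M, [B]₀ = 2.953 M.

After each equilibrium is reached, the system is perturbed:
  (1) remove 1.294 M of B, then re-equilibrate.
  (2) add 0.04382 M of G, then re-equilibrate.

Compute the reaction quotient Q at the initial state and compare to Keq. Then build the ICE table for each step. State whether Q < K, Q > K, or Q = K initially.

Q₀ = 3.939; Q < K (proceeds forward)

Q₀ = 3.939 vs Keq = 2.9720e+05 ⇒ Q<K, forward
Step 1:
                  G         B
  init        2.214     2.953
  Δ          -2.214     4.428
  eq      1.8329e-04     7.381
  solve Keq expr → x = 2.214; check Q = 2.9720e+05
Then remove 1.294 M of B.
Step 2:
                  G         B
  init    1.8329e-04     6.087
  Δ       -5.8631e-05 1.1726e-04
  eq      1.2466e-04     6.087
  solve Keq expr → x = 5.8631e-05; check Q = 2.9720e+05
Then add 0.04382 M of G.
Step 3:
                  G         B
  init      0.04394     6.087
  Δ        -0.04382   0.08763
  eq      1.2827e-04     6.174
  solve Keq expr → x = 0.04382; check Q = 2.9720e+05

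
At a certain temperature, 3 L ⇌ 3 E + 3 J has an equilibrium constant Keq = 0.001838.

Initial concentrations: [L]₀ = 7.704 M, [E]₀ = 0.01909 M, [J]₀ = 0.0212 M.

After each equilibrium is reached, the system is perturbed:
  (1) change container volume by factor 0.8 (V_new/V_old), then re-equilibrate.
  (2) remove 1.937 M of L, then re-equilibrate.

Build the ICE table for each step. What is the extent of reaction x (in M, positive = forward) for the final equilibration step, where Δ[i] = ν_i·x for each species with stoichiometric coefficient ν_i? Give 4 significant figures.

Q₀ = 1.4497e-13 vs Keq = 0.001838 ⇒ Q<K, forward
Step 1:
                  L         E         J
  init        7.704   0.01909    0.0212
  Δ         -0.8932    0.8932    0.8932
  eq          6.811    0.9123    0.9144
  solve Keq expr → x = 0.2977; check Q = 0.001838
Then change container volume by factor 0.8 (V_new/V_old).
Step 2:
                  L         E         J
  init        8.513      1.14     1.143
  Δ          0.1137   -0.1137   -0.1137
  eq          8.627     1.027     1.029
  solve Keq expr → x = -0.03791; check Q = 0.001838
Then remove 1.937 M of L.
Step 3:
                  L         E         J
  init         6.69     1.027     1.029
  Δ           0.115    -0.115    -0.115
  eq          6.805    0.9117    0.9143
  solve Keq expr → x = -0.03833; check Q = 0.001838

x = -0.03833 M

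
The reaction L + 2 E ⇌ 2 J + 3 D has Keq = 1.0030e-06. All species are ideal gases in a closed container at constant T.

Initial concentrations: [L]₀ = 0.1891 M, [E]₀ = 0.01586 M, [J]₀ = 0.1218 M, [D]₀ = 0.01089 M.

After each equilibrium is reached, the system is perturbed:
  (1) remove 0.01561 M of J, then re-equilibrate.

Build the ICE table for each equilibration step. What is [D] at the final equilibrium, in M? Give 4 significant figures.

[D]_eq = 0.002083 M

Q₀ = 4.0279e-04 vs Keq = 1.0030e-06 ⇒ Q>K, reverse
Step 1:
                  L         E         J         D
  I          0.1891   0.01586    0.1218   0.01089
  C        0.002997  0.005993 -0.005993  -0.00899
  E          0.1921   0.02185    0.1158    0.0019
  solve Keq expr → x = -0.002997; check Q = 1.0030e-06
Then remove 0.01561 M of J.
Step 2:
                  L         E         J         D
  I          0.1921   0.02185    0.1002    0.0019
  C       -6.0953e-05 -1.2191e-04 1.2191e-04 1.8286e-04
  E           0.192   0.02173    0.1003  0.002083
  solve Keq expr → x = 6.0953e-05; check Q = 1.0030e-06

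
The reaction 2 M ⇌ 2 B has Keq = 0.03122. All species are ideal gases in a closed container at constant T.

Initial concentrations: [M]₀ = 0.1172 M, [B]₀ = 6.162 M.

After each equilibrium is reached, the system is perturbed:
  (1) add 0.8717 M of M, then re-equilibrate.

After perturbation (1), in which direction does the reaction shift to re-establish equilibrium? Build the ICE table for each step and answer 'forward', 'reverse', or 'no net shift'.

Q₀ = 2764 vs Keq = 0.03122 ⇒ Q>K, reverse
Step 1:
                   M          B
  I           0.1172      6.162
  C            5.219     -5.219
  E            5.336     0.9429
  solve Keq expr → x = -2.61; check Q = 0.03122
Then add 0.8717 M of M.
Step 2:
                   M          B
  I            6.208     0.9429
  C          -0.1309     0.1309
  E            6.077      1.074
  solve Keq expr → x = 0.06545; check Q = 0.03122

Direction: forward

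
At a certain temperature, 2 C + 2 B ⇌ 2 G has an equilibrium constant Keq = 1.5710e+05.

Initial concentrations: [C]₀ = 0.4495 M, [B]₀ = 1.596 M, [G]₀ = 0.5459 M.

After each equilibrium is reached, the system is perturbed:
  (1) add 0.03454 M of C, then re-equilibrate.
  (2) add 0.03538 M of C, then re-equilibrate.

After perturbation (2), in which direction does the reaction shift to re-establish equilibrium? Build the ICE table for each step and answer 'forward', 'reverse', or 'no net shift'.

Q₀ = 0.579 vs Keq = 1.5710e+05 ⇒ Q<K, forward
Step 1:
                   C          B          G
  Initial     0.4495      1.596     0.5459
  Change     -0.4473    -0.4473     0.4473
  Equil     0.002182      1.149     0.9932
  solve Keq expr → x = 0.2237; check Q = 1.5710e+05
Then add 0.03454 M of C.
Step 2:
                   C          B          G
  Initial    0.03672      1.149     0.9932
  Change    -0.03439   -0.03439    0.03439
  Equil     0.002327      1.114      1.028
  solve Keq expr → x = 0.0172; check Q = 1.5710e+05
Then add 0.03538 M of C.
Step 3:
                   C          B          G
  Initial    0.03771      1.114      1.028
  Change    -0.03522   -0.03522    0.03522
  Equil     0.002485      1.079      1.063
  solve Keq expr → x = 0.01761; check Q = 1.5710e+05

Direction: forward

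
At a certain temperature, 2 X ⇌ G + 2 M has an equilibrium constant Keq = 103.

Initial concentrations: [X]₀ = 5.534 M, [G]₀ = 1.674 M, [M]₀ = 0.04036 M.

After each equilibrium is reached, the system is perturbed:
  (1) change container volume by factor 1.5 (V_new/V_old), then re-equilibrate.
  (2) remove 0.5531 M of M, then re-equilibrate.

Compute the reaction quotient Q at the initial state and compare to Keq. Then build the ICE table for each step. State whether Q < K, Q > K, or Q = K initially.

Q₀ = 8.9039e-05; Q < K (proceeds forward)

Q₀ = 8.9039e-05 vs Keq = 103 ⇒ Q<K, forward
Step 1:
                  X         G         M
  init        5.534     1.674   0.04036
  Δ          -4.618     2.309     4.618
  eq          0.916     3.983     4.658
  solve Keq expr → x = 2.309; check Q = 103
Then change container volume by factor 1.5 (V_new/V_old).
Step 2:
                  X         G         M
  init       0.6107     2.655     3.106
  Δ        -0.09271   0.04636   0.09271
  eq          0.518     2.702     3.198
  solve Keq expr → x = 0.04636; check Q = 103
Then remove 0.5531 M of M.
Step 3:
                  X         G         M
  init        0.518     2.702     2.645
  Δ        -0.07449   0.03724   0.07449
  eq         0.4435     2.739      2.72
  solve Keq expr → x = 0.03724; check Q = 103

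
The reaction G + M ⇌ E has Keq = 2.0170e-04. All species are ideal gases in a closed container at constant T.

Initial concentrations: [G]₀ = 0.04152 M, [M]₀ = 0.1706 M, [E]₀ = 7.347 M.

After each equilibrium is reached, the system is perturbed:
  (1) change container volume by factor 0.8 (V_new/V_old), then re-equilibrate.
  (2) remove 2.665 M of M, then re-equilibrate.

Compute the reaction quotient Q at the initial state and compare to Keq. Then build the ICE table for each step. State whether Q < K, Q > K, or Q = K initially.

Q₀ = 1037; Q > K (proceeds reverse)

Q₀ = 1037 vs Keq = 2.0170e-04 ⇒ Q>K, reverse
Step 1:
                  G         M         E
  Initial   0.04152    0.1706     7.347
  Change      7.336     7.336    -7.336
  Equil       7.377     7.506   0.01117
  solve Keq expr → x = -7.336; check Q = 2.0170e-04
Then change container volume by factor 0.8 (V_new/V_old).
Step 2:
                  G         M         E
  Initial     9.222     9.383   0.01396
  Change  -0.003477 -0.003477  0.003477
  Equil       9.218      9.38   0.01744
  solve Keq expr → x = 0.003477; check Q = 2.0170e-04
Then remove 2.665 M of M.
Step 3:
                  G         M         E
  Initial     9.218     6.715   0.01744
  Change   0.004939  0.004939 -0.004939
  Equil       9.223     6.719    0.0125
  solve Keq expr → x = -0.004939; check Q = 2.0170e-04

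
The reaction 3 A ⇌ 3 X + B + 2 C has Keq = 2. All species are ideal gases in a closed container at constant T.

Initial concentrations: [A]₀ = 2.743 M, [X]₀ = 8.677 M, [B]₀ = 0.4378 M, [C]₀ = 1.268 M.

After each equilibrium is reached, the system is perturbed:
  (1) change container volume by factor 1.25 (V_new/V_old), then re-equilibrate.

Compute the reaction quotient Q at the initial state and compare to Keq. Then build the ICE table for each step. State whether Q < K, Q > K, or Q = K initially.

Q₀ = 22.28 vs Keq = 2 ⇒ Q>K, reverse
Step 1:
                  A         X         B         C
  I           2.743     8.677    0.4378     1.268
  C          0.6545   -0.6545   -0.2182   -0.4363
  E           3.398     8.022    0.2196    0.8317
  solve Keq expr → x = -0.2182; check Q = 2
Then change container volume by factor 1.25 (V_new/V_old).
Step 2:
                  A         X         B         C
  I           2.718     6.418    0.1757    0.6653
  C         -0.1294    0.1294   0.04312   0.08625
  E           2.589     6.547    0.2188    0.7516
  solve Keq expr → x = 0.04312; check Q = 2

Q₀ = 22.28; Q > K (proceeds reverse)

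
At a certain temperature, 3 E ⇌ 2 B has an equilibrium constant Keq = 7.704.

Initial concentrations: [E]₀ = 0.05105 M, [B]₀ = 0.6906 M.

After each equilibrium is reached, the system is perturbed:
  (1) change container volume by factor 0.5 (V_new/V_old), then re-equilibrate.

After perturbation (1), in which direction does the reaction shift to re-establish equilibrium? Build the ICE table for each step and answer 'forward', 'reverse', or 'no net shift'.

Q₀ = 3585 vs Keq = 7.704 ⇒ Q>K, reverse
Step 1:
                   E          B
  Initial    0.05105     0.6906
  Change      0.2719    -0.1813
  Equil       0.3229     0.5093
  solve Keq expr → x = -0.09063; check Q = 7.704
Then change container volume by factor 0.5 (V_new/V_old).
Step 2:
                   E          B
  Initial     0.6459      1.019
  Change     -0.1091    0.07274
  Equil       0.5367      1.091
  solve Keq expr → x = 0.03637; check Q = 7.704

Direction: forward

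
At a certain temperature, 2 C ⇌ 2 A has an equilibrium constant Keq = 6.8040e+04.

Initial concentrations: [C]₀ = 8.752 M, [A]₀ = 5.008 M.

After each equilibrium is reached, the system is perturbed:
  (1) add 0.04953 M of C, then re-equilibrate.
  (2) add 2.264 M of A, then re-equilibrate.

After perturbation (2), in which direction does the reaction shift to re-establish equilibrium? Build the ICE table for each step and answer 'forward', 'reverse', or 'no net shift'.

Q₀ = 0.3274 vs Keq = 6.8040e+04 ⇒ Q<K, forward
Step 1:
                  C         A
  init        8.752     5.008
  Δ          -8.699     8.699
  eq        0.05255     13.71
  solve Keq expr → x = 4.35; check Q = 6.8040e+04
Then add 0.04953 M of C.
Step 2:
                  C         A
  init       0.1021     13.71
  Δ        -0.04934   0.04934
  eq        0.05274     13.76
  solve Keq expr → x = 0.02467; check Q = 6.8040e+04
Then add 2.264 M of A.
Step 3:
                  C         A
  init      0.05274     16.02
  Δ        0.008646 -0.008646
  eq        0.06139     16.01
  solve Keq expr → x = -0.004323; check Q = 6.8040e+04

Direction: reverse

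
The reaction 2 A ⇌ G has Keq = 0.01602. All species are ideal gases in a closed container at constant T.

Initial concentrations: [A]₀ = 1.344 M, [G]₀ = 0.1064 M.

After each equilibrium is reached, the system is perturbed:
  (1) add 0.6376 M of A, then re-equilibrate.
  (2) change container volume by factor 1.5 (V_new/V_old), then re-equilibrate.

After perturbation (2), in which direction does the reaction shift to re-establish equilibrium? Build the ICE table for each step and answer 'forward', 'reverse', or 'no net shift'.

Direction: reverse

Q₀ = 0.0589 vs Keq = 0.01602 ⇒ Q>K, reverse
Step 1:
                   A          G
  I            1.344     0.1064
  C            0.142   -0.07102
  E            1.486    0.03538
  solve Keq expr → x = -0.07102; check Q = 0.01602
Then add 0.6376 M of A.
Step 2:
                   A          G
  I            2.124    0.03538
  C         -0.06503    0.03251
  E            2.059    0.06789
  solve Keq expr → x = 0.03251; check Q = 0.01602
Then change container volume by factor 1.5 (V_new/V_old).
Step 3:
                   A          G
  I            1.372    0.04526
  C          0.02771   -0.01386
  E              1.4     0.0314
  solve Keq expr → x = -0.01386; check Q = 0.01602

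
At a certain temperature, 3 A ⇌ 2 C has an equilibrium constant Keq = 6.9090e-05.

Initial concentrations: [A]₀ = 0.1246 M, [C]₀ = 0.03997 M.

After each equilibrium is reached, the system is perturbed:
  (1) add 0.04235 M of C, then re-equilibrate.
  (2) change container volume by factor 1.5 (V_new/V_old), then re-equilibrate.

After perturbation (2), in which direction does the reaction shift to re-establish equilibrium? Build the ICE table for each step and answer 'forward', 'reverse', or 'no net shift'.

Direction: reverse

Q₀ = 0.8259 vs Keq = 6.9090e-05 ⇒ Q>K, reverse
Step 1:
                   A          C
  I           0.1246    0.03997
  C          0.05897   -0.03932
  E           0.1836 6.5377e-04
  solve Keq expr → x = -0.01966; check Q = 6.9090e-05
Then add 0.04235 M of C.
Step 2:
                   A          C
  I           0.1836      0.043
  C          0.06298   -0.04199
  E           0.2466   0.001018
  solve Keq expr → x = -0.02099; check Q = 6.9090e-05
Then change container volume by factor 1.5 (V_new/V_old).
Step 3:
                   A          C
  I           0.1644 6.7840e-04
  C       1.8533e-04 -1.2355e-04
  E           0.1646 5.5485e-04
  solve Keq expr → x = -6.1775e-05; check Q = 6.9090e-05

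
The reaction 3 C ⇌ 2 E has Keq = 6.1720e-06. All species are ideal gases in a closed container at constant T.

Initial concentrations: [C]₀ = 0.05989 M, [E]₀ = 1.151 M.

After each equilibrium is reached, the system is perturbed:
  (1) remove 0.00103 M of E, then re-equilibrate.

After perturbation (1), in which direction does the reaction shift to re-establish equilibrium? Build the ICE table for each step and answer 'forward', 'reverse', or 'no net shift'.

Direction: forward

Q₀ = 6167 vs Keq = 6.1720e-06 ⇒ Q>K, reverse
Step 1:
                    C           E
  I           0.05989       1.151
  C             1.718      -1.145
  E             1.778    0.005888
  solve Keq expr → x = -0.5726; check Q = 6.1720e-06
Then remove 0.00103 M of E.
Step 2:
                    C           E
  I             1.778    0.004858
  C         -0.001534    0.001022
  E             1.776     0.00588
  solve Keq expr → x = 5.1119e-04; check Q = 6.1720e-06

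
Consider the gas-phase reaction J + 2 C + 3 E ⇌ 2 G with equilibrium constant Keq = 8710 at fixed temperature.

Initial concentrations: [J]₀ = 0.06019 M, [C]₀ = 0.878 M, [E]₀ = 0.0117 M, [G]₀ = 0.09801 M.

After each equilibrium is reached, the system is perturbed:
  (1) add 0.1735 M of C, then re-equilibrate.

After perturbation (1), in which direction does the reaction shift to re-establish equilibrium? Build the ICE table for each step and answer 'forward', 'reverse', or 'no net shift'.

Q₀ = 1.2926e+05 vs Keq = 8710 ⇒ Q>K, reverse
Step 1:
                   J          C          E          G
  Initial    0.06019      0.878     0.0117    0.09801
  Change    0.004765    0.00953     0.0143   -0.00953
  Equil      0.06496     0.8875      0.026    0.08848
  solve Keq expr → x = -0.004765; check Q = 8710
Then add 0.1735 M of C.
Step 2:
                   J          C          E          G
  Initial    0.06496      1.061      0.026    0.08848
  Change  -8.3419e-04  -0.001668  -0.002503   0.001668
  Equil      0.06412      1.059    0.02349    0.09015
  solve Keq expr → x = 8.3419e-04; check Q = 8710

Direction: forward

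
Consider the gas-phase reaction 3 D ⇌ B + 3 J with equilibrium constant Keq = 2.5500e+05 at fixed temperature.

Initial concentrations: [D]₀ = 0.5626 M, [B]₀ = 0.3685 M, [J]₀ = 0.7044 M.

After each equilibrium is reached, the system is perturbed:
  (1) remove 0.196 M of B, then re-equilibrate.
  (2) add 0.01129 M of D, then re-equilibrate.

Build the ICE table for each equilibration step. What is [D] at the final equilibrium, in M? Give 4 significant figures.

[D]_eq = 0.01417 M

Q₀ = 0.7233 vs Keq = 2.5500e+05 ⇒ Q<K, forward
Step 1:
                   D          B          J
  Initial     0.5626     0.3685     0.7044
  Change     -0.5464     0.1821     0.5464
  Equil      0.01617     0.5506      1.251
  solve Keq expr → x = 0.1821; check Q = 2.5500e+05
Then remove 0.196 M of B.
Step 2:
                   D          B          J
  Initial    0.01617     0.3546      1.251
  Change   -0.002172 7.2389e-04   0.002172
  Equil        0.014     0.3554      1.253
  solve Keq expr → x = 7.2389e-04; check Q = 2.5500e+05
Then add 0.01129 M of D.
Step 3:
                   D          B          J
  Initial    0.02529     0.3554      1.253
  Change    -0.01112   0.003706    0.01112
  Equil      0.01417     0.3591      1.264
  solve Keq expr → x = 0.003706; check Q = 2.5500e+05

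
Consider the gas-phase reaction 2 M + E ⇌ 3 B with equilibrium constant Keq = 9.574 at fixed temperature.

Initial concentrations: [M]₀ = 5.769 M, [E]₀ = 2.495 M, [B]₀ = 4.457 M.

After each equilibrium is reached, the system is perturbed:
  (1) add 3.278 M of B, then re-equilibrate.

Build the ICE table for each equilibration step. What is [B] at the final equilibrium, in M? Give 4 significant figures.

Q₀ = 1.066 vs Keq = 9.574 ⇒ Q<K, forward
Step 1:
                  M         E         B
  init        5.769     2.495     4.457
  Δ          -1.506   -0.7532      2.26
  eq          4.263     1.742     6.717
  solve Keq expr → x = 0.7532; check Q = 9.574
Then add 3.278 M of B.
Step 2:
                  M         E         B
  init        4.263     1.742     9.995
  Δ           1.027    0.5136    -1.541
  eq           5.29     2.255     8.454
  solve Keq expr → x = -0.5136; check Q = 9.574

[B]_eq = 8.454 M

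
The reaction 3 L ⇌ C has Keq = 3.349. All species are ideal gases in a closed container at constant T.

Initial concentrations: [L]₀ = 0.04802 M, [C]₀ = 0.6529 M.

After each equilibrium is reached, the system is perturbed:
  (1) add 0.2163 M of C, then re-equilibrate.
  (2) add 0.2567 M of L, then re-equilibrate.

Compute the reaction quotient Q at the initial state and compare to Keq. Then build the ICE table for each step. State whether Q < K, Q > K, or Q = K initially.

Q₀ = 5896 vs Keq = 3.349 ⇒ Q>K, reverse
Step 1:
                   L          C
  Initial    0.04802     0.6529
  Change        0.48      -0.16
  Equil        0.528     0.4929
  solve Keq expr → x = -0.16; check Q = 3.349
Then add 0.2163 M of C.
Step 2:
                   L          C
  Initial      0.528     0.7092
  Change     0.06221   -0.02074
  Equil       0.5902     0.6885
  solve Keq expr → x = -0.02074; check Q = 3.349
Then add 0.2567 M of L.
Step 3:
                   L          C
  Initial     0.8469     0.6885
  Change     -0.2351    0.07837
  Equil       0.6118     0.7668
  solve Keq expr → x = 0.07837; check Q = 3.349

Q₀ = 5896; Q > K (proceeds reverse)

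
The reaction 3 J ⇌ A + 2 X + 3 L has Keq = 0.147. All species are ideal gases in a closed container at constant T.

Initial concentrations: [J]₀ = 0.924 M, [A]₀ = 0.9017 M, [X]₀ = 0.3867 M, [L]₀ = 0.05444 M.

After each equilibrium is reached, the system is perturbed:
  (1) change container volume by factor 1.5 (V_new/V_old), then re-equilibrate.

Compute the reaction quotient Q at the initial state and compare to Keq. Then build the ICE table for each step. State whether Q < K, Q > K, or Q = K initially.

Q₀ = 2.7577e-05 vs Keq = 0.147 ⇒ Q<K, forward
Step 1:
                   J          A          X          L
  Initial      0.924     0.9017     0.3867    0.05444
  Change     -0.3547     0.1182     0.2365     0.3547
  Equil       0.5693       1.02     0.6232     0.4091
  solve Keq expr → x = 0.1182; check Q = 0.147
Then change container volume by factor 1.5 (V_new/V_old).
Step 2:
                   J          A          X          L
  Initial     0.3795       0.68     0.4154     0.2728
  Change      -0.055    0.01833    0.03666      0.055
  Equil       0.3245     0.6983     0.4521     0.3277
  solve Keq expr → x = 0.01833; check Q = 0.147

Q₀ = 2.7577e-05; Q < K (proceeds forward)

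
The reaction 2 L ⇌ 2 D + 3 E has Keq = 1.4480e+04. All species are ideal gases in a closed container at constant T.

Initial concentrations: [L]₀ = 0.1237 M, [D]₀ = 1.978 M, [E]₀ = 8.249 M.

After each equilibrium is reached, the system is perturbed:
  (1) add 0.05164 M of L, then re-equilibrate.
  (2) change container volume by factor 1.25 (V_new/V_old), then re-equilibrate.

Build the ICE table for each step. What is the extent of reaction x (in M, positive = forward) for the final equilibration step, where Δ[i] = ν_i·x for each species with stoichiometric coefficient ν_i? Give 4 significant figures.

x = 0.03215 M

Q₀ = 1.4352e+05 vs Keq = 1.4480e+04 ⇒ Q>K, reverse
Step 1:
                   L          D          E
  init        0.1237      1.978      8.249
  Δ           0.2058    -0.2058    -0.3087
  eq          0.3295      1.772       7.94
  solve Keq expr → x = -0.1029; check Q = 1.4480e+04
Then add 0.05164 M of L.
Step 2:
                   L          D          E
  init        0.3812      1.772       7.94
  Δ         -0.04029    0.04029    0.06044
  eq          0.3409      1.812      8.001
  solve Keq expr → x = 0.02015; check Q = 1.4480e+04
Then change container volume by factor 1.25 (V_new/V_old).
Step 3:
                   L          D          E
  init        0.2727       1.45      6.401
  Δ         -0.06429    0.06429    0.09644
  eq          0.2084      1.514      6.497
  solve Keq expr → x = 0.03215; check Q = 1.4480e+04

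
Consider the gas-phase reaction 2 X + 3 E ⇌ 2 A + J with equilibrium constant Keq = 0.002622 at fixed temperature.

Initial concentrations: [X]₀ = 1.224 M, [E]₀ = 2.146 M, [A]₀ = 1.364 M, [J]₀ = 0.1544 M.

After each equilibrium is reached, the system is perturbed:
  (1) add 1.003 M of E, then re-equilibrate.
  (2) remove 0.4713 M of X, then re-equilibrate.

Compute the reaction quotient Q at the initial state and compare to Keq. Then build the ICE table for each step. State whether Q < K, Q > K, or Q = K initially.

Q₀ = 0.0194 vs Keq = 0.002622 ⇒ Q>K, reverse
Step 1:
                  X         E         A         J
  Initial     1.224     2.146     1.364    0.1544
  Change     0.1961    0.2942   -0.1961  -0.09807
  Equil        1.42      2.44     1.168   0.05633
  solve Keq expr → x = -0.09807; check Q = 0.002622
Then add 1.003 M of E.
Step 2:
                  X         E         A         J
  Initial      1.42     3.443     1.168   0.05633
  Change   -0.09498   -0.1425   0.09498   0.04749
  Equil       1.325     3.301     1.263    0.1038
  solve Keq expr → x = 0.04749; check Q = 0.002622
Then remove 0.4713 M of X.
Step 3:
                  X         E         A         J
  Initial    0.8539     3.301     1.263    0.1038
  Change    0.07809    0.1171  -0.07809  -0.03905
  Equil      0.9319     3.418     1.185   0.06478
  solve Keq expr → x = -0.03905; check Q = 0.002622

Q₀ = 0.0194; Q > K (proceeds reverse)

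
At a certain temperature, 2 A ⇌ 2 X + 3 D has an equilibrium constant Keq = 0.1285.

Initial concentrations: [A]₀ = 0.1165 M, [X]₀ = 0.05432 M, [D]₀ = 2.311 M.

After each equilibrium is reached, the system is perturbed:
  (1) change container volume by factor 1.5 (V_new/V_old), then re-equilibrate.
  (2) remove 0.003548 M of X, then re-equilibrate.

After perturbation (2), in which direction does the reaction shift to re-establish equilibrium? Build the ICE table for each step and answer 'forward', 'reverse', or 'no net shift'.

Direction: forward

Q₀ = 2.683 vs Keq = 0.1285 ⇒ Q>K, reverse
Step 1:
                  A         X         D
  I          0.1165   0.05432     2.311
  C         0.03796  -0.03796  -0.05694
  E          0.1545   0.01636     2.254
  solve Keq expr → x = -0.01898; check Q = 0.1285
Then change container volume by factor 1.5 (V_new/V_old).
Step 2:
                  A         X         D
  I           0.103   0.01091     1.503
  C       -0.007471  0.007471   0.01121
  E          0.0955   0.01838     1.514
  solve Keq expr → x = 0.003736; check Q = 0.1285
Then remove 0.003548 M of X.
Step 3:
                  A         X         D
  I          0.0955   0.01483     1.514
  C       -0.002911  0.002911  0.004366
  E         0.09259   0.01774     1.518
  solve Keq expr → x = 0.001455; check Q = 0.1285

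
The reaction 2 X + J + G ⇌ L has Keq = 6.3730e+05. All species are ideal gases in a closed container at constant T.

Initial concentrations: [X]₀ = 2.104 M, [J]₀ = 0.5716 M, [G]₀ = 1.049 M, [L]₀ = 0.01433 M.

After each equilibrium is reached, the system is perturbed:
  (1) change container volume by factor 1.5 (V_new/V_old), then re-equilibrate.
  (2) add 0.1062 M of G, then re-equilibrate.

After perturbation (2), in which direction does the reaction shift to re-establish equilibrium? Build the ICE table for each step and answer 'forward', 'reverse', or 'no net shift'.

Q₀ = 0.005399 vs Keq = 6.3730e+05 ⇒ Q<K, forward
Step 1:
                   X          J          G          L
  I            2.104     0.5716      1.049    0.01433
  C           -1.143    -0.5716    -0.5716     0.5716
  E           0.9608 2.0862e-06     0.4774     0.5859
  solve Keq expr → x = 0.5716; check Q = 6.3730e+05
Then change container volume by factor 1.5 (V_new/V_old).
Step 2:
                   X          J          G          L
  I           0.6405 1.3908e-06     0.3183     0.3906
  C       6.6058e-06 3.3029e-06 3.3029e-06 -3.3029e-06
  E           0.6405 4.6937e-06     0.3183     0.3906
  solve Keq expr → x = -3.3029e-06; check Q = 6.3730e+05
Then add 0.1062 M of G.
Step 3:
                   X          J          G          L
  I           0.6405 4.6937e-06     0.4245     0.3906
  C       -2.3486e-06 -1.1743e-06 -1.1743e-06 1.1743e-06
  E           0.6405 3.5194e-06     0.4245     0.3906
  solve Keq expr → x = 1.1743e-06; check Q = 6.3730e+05

Direction: forward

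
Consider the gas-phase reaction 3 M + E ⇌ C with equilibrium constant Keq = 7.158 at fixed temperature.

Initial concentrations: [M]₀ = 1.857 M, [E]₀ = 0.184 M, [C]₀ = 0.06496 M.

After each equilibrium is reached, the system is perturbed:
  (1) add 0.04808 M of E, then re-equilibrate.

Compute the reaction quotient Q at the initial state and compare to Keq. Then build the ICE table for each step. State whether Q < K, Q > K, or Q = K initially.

Q₀ = 0.05513 vs Keq = 7.158 ⇒ Q<K, forward
Step 1:
                    M           E           C
  Initial       1.857       0.184     0.06496
  Change      -0.5115     -0.1705      0.1705
  Equil         1.346      0.0135      0.2355
  solve Keq expr → x = 0.1705; check Q = 7.158
Then add 0.04808 M of E.
Step 2:
                    M           E           C
  Initial       1.346     0.06158      0.2355
  Change      -0.1216    -0.04055     0.04055
  Equil         1.224     0.02103       0.276
  solve Keq expr → x = 0.04055; check Q = 7.158

Q₀ = 0.05513; Q < K (proceeds forward)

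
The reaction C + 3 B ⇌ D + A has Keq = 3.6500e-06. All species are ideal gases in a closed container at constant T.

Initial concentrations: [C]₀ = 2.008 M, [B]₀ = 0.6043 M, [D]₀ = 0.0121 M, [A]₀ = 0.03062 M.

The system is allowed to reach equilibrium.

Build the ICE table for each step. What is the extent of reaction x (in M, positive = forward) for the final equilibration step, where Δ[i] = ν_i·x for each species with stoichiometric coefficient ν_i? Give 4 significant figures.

x = -0.012 M

Q₀ = 8.3612e-04 vs Keq = 3.6500e-06 ⇒ Q>K, reverse
Step 1:
                   C          B          D          A
  Initial      2.008     0.6043     0.0121    0.03062
  Change       0.012    0.03599     -0.012     -0.012
  Equil         2.02     0.6403 1.0392e-04    0.01862
  solve Keq expr → x = -0.012; check Q = 3.6500e-06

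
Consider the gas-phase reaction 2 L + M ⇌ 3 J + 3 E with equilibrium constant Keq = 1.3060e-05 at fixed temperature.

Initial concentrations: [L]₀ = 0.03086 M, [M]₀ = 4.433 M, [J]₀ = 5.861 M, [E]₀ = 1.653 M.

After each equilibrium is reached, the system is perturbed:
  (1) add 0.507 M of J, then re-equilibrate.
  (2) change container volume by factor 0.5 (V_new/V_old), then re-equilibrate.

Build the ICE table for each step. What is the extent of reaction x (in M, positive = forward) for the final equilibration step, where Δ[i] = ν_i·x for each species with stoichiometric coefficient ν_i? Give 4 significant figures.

Q₀ = 2.1540e+05 vs Keq = 1.3060e-05 ⇒ Q>K, reverse
Step 1:
                   L          M          J          E
  init       0.03086      4.433      5.861      1.653
  Δ            1.095     0.5476     -1.643     -1.643
  eq           1.126      4.981      4.218    0.01032
  solve Keq expr → x = -0.5476; check Q = 1.3060e-05
Then add 0.507 M of J.
Step 2:
                   L          M          J          E
  init         1.126      4.981      4.725    0.01032
  Δ       7.3384e-04 3.6692e-04  -0.001101  -0.001101
  eq           1.127      4.981      4.724   0.009218
  solve Keq expr → x = -3.6692e-04; check Q = 1.3060e-05
Then change container volume by factor 0.5 (V_new/V_old).
Step 3:
                   L          M          J          E
  init         2.253      9.962      9.448    0.01844
  Δ         0.006127   0.003064  -0.009191  -0.009191
  eq            2.26      9.965      9.439   0.009245
  solve Keq expr → x = -0.003064; check Q = 1.3060e-05

x = -0.003064 M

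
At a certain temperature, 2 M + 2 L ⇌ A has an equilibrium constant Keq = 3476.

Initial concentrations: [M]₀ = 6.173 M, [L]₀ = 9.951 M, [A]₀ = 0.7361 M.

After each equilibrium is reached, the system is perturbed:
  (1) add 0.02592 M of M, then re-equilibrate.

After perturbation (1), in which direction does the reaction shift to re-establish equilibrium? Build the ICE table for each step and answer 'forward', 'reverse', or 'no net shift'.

Q₀ = 1.9508e-04 vs Keq = 3476 ⇒ Q<K, forward
Step 1:
                    M           L           A
  init          6.173       9.951      0.7361
  Δ            -6.164      -6.164       3.082
  eq         0.008752       3.787       3.818
  solve Keq expr → x = 3.082; check Q = 3476
Then add 0.02592 M of M.
Step 2:
                    M           L           A
  init        0.03467       3.787       3.818
  Δ          -0.02584    -0.02584     0.01292
  eq         0.008827       3.761       3.831
  solve Keq expr → x = 0.01292; check Q = 3476

Direction: forward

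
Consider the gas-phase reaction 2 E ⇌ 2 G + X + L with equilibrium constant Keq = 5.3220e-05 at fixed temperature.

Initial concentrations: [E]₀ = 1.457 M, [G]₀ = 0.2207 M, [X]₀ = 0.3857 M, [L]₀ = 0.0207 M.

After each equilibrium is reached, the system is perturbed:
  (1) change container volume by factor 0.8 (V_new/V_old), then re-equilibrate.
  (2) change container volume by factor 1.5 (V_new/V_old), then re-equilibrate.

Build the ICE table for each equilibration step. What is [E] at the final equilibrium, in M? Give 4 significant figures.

Q₀ = 1.8319e-04 vs Keq = 5.3220e-05 ⇒ Q>K, reverse
Step 1:
                   E          G          X          L
  init         1.457     0.2207     0.3857     0.0207
  Δ          0.02504   -0.02504   -0.01252   -0.01252
  eq           1.482     0.1957     0.3732   0.008182
  solve Keq expr → x = -0.01252; check Q = 5.3220e-05
Then change container volume by factor 0.8 (V_new/V_old).
Step 2:
                   E          G          X          L
  init         1.853     0.2446     0.4665    0.01023
  Δ         0.006452  -0.006452  -0.003226  -0.003226
  eq           1.859     0.2381     0.4633   0.007002
  solve Keq expr → x = -0.003226; check Q = 5.3220e-05
Then change container volume by factor 1.5 (V_new/V_old).
Step 3:
                   E          G          X          L
  init         1.239     0.1588     0.3088   0.004668
  Δ        -0.008951   0.008951   0.004475   0.004475
  eq            1.23     0.1677     0.3133   0.009143
  solve Keq expr → x = 0.004475; check Q = 5.3220e-05

[E]_eq = 1.23 M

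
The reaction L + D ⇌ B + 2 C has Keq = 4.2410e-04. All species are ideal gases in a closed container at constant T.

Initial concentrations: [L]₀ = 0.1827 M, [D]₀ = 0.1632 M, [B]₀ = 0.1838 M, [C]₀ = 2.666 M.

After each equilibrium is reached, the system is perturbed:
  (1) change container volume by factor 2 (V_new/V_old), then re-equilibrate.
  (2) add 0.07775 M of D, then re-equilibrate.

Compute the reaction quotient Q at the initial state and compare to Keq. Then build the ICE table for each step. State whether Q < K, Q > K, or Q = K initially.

Q₀ = 43.81; Q > K (proceeds reverse)

Q₀ = 43.81 vs Keq = 4.2410e-04 ⇒ Q>K, reverse
Step 1:
                    L           D           B           C
  I            0.1827      0.1632      0.1838       2.666
  C            0.1838      0.1838     -0.1838     -0.3676
  E            0.3665       0.347  1.0209e-05       2.298
  solve Keq expr → x = -0.1838; check Q = 4.2410e-04
Then change container volume by factor 2 (V_new/V_old).
Step 2:
                    L           D           B           C
  I            0.1832      0.1735  5.1046e-06       1.149
  C       -5.1038e-06 -5.1038e-06  5.1038e-06  1.0208e-05
  E            0.1832      0.1735  1.0208e-05       1.149
  solve Keq expr → x = 5.1038e-06; check Q = 4.2410e-04
Then add 0.07775 M of D.
Step 3:
                    L           D           B           C
  I            0.1832      0.2512  1.0208e-05       1.149
  C       -4.5740e-06 -4.5740e-06  4.5740e-06  9.1481e-06
  E            0.1832      0.2512  1.4782e-05       1.149
  solve Keq expr → x = 4.5740e-06; check Q = 4.2410e-04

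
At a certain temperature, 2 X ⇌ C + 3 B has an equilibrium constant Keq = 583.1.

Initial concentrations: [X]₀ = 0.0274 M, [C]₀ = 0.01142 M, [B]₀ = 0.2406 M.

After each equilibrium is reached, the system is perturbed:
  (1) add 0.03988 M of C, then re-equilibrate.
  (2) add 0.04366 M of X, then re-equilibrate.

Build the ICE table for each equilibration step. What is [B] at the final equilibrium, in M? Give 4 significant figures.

Q₀ = 0.2119 vs Keq = 583.1 ⇒ Q<K, forward
Step 1:
                  X         C         B
  I          0.0274   0.01142    0.2406
  C        -0.02644   0.01322   0.03965
  E       9.6440e-04   0.02464    0.2803
  solve Keq expr → x = 0.01322; check Q = 583.1
Then add 0.03988 M of C.
Step 2:
                  X         C         B
  I       9.6440e-04   0.06452    0.2803
  C       5.8536e-04 -2.9268e-04 -8.7804e-04
  E         0.00155   0.06423    0.2794
  solve Keq expr → x = -2.9268e-04; check Q = 583.1
Then add 0.04366 M of X.
Step 3:
                  X         C         B
  I         0.04521   0.06423    0.2794
  C        -0.04277   0.02139   0.06416
  E         0.00244   0.08561    0.3435
  solve Keq expr → x = 0.02139; check Q = 583.1

[B]_eq = 0.3435 M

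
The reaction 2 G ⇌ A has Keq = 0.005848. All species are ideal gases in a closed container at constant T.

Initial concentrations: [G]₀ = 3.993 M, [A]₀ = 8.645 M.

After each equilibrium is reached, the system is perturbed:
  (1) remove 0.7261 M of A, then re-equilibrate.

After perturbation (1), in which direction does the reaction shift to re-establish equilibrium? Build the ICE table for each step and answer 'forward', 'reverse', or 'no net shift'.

Q₀ = 0.5422 vs Keq = 0.005848 ⇒ Q>K, reverse
Step 1:
                  G         A
  init        3.993     8.645
  Δ           13.65    -6.825
  eq          17.64      1.82
  solve Keq expr → x = -6.825; check Q = 0.005848
Then remove 0.7261 M of A.
Step 2:
                  G         A
  init        17.64     1.094
  Δ          -1.037    0.5184
  eq          16.61     1.613
  solve Keq expr → x = 0.5184; check Q = 0.005848

Direction: forward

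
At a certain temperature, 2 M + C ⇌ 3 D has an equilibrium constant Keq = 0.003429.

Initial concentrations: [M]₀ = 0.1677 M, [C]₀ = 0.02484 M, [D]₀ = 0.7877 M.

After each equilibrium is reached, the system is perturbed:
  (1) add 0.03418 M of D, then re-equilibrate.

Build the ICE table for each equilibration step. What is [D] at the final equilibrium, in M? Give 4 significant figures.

[D]_eq = 0.07467 M

Q₀ = 699.6 vs Keq = 0.003429 ⇒ Q>K, reverse
Step 1:
                  M         C         D
  init       0.1677   0.02484    0.7877
  Δ           0.477    0.2385   -0.7156
  eq         0.6447    0.2634   0.07214
  solve Keq expr → x = -0.2385; check Q = 0.003429
Then add 0.03418 M of D.
Step 2:
                  M         C         D
  init       0.6447    0.2634    0.1063
  Δ          0.0211   0.01055  -0.03164
  eq         0.6658    0.2739   0.07467
  solve Keq expr → x = -0.01055; check Q = 0.003429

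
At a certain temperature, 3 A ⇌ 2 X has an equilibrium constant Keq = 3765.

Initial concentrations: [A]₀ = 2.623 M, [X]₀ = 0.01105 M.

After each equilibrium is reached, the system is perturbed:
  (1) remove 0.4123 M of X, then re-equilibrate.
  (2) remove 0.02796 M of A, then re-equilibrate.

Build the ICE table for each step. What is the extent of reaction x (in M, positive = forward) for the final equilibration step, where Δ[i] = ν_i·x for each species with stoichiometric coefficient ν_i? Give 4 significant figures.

Q₀ = 6.7660e-06 vs Keq = 3765 ⇒ Q<K, forward
Step 1:
                   A          X
  I            2.623    0.01105
  C           -2.531      1.688
  E          0.09151      1.699
  solve Keq expr → x = 0.8438; check Q = 3765
Then remove 0.4123 M of X.
Step 2:
                   A          X
  I          0.09151      1.286
  C         -0.01509    0.01006
  E          0.07643      1.296
  solve Keq expr → x = 0.005029; check Q = 3765
Then remove 0.02796 M of A.
Step 3:
                   A          X
  I          0.04847      1.296
  C          0.02724   -0.01816
  E          0.07571      1.278
  solve Keq expr → x = -0.009082; check Q = 3765

x = -0.009082 M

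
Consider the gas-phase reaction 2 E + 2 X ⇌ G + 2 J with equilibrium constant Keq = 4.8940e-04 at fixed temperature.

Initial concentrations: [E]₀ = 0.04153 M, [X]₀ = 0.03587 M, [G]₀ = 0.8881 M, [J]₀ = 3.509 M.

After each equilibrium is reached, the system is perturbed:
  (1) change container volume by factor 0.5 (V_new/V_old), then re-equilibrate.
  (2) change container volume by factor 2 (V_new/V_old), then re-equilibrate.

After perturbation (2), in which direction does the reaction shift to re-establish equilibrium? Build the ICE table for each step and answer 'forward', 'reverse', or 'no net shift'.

Q₀ = 4.9277e+06 vs Keq = 4.8940e-04 ⇒ Q>K, reverse
Step 1:
                    E           X           G           J
  init        0.04153     0.03587      0.8881       3.509
  Δ             1.773       1.773     -0.8864      -1.773
  eq            1.814       1.809    0.001748       1.736
  solve Keq expr → x = -0.8864; check Q = 4.8940e-04
Then change container volume by factor 0.5 (V_new/V_old).
Step 2:
                    E           X           G           J
  init          3.628       3.617    0.003495       3.473
  Δ         -0.006831   -0.006831    0.003416    0.006831
  eq            3.622        3.61    0.006911       3.479
  solve Keq expr → x = 0.003416; check Q = 4.8940e-04
Then change container volume by factor 2 (V_new/V_old).
Step 3:
                    E           X           G           J
  init          1.811       1.805    0.003456        1.74
  Δ          0.003416    0.003416   -0.001708   -0.003416
  eq            1.814       1.809    0.001748       1.736
  solve Keq expr → x = -0.001708; check Q = 4.8940e-04

Direction: reverse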